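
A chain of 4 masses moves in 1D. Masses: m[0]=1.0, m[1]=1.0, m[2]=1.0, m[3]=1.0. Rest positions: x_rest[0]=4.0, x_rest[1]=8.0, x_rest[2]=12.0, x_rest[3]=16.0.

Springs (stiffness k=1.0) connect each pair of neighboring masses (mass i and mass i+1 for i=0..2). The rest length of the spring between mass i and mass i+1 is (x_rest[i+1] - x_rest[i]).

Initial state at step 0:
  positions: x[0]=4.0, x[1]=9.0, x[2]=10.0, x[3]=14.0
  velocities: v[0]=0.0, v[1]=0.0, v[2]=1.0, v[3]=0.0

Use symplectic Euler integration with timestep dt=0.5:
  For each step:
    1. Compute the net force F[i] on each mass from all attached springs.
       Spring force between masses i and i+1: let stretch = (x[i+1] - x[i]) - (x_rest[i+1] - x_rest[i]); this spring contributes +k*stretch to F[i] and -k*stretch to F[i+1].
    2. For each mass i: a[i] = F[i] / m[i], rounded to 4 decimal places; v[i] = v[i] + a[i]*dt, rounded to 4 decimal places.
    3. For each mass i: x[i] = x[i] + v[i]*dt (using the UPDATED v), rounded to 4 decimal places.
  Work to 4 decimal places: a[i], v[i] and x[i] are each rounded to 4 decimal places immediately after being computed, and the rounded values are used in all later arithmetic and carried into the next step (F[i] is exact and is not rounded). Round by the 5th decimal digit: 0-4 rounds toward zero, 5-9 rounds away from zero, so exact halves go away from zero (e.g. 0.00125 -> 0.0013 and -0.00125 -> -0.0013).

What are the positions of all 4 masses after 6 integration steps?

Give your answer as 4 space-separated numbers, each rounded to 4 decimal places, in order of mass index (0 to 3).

Step 0: x=[4.0000 9.0000 10.0000 14.0000] v=[0.0000 0.0000 1.0000 0.0000]
Step 1: x=[4.2500 8.0000 11.2500 14.0000] v=[0.5000 -2.0000 2.5000 0.0000]
Step 2: x=[4.4375 6.8750 12.3750 14.3125] v=[0.3750 -2.2500 2.2500 0.6250]
Step 3: x=[4.2344 6.5156 12.6094 15.1407] v=[-0.4063 -0.7188 0.4688 1.6563]
Step 4: x=[3.6016 7.1094 11.9532 16.3361] v=[-1.2657 1.1875 -1.3125 2.3907]
Step 5: x=[2.8457 8.0372 11.1817 17.4358] v=[-1.5118 1.8555 -1.5430 2.1993]
Step 6: x=[2.3877 8.4532 11.1876 17.9720] v=[-0.9161 0.8320 0.0118 1.0723]

Answer: 2.3877 8.4532 11.1876 17.9720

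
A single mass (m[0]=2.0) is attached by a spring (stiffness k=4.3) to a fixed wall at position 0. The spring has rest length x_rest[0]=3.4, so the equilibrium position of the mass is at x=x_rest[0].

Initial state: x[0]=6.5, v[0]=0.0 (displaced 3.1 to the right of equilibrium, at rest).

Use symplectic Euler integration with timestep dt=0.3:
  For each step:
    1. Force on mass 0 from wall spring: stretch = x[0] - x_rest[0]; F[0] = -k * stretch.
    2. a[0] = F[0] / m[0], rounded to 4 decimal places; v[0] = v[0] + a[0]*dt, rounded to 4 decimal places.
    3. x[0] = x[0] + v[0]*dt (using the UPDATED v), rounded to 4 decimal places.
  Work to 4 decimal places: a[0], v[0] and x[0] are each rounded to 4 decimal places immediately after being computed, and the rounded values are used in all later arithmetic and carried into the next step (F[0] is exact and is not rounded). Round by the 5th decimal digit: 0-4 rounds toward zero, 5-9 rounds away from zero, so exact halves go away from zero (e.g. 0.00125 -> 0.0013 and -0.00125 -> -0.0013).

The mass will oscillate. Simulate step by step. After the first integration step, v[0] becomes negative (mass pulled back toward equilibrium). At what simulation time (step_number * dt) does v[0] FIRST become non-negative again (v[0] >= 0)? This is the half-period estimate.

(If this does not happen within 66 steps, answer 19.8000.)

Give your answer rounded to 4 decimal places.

Step 0: x=[6.5000] v=[0.0000]
Step 1: x=[5.9002] v=[-1.9995]
Step 2: x=[4.8166] v=[-3.6121]
Step 3: x=[3.4589] v=[-4.5258]
Step 4: x=[2.0898] v=[-4.5638]
Step 5: x=[0.9742] v=[-3.7187]
Step 6: x=[0.3280] v=[-2.1541]
Step 7: x=[0.2762] v=[-0.1727]
Step 8: x=[0.8289] v=[1.8422]
First v>=0 after going negative at step 8, time=2.4000

Answer: 2.4000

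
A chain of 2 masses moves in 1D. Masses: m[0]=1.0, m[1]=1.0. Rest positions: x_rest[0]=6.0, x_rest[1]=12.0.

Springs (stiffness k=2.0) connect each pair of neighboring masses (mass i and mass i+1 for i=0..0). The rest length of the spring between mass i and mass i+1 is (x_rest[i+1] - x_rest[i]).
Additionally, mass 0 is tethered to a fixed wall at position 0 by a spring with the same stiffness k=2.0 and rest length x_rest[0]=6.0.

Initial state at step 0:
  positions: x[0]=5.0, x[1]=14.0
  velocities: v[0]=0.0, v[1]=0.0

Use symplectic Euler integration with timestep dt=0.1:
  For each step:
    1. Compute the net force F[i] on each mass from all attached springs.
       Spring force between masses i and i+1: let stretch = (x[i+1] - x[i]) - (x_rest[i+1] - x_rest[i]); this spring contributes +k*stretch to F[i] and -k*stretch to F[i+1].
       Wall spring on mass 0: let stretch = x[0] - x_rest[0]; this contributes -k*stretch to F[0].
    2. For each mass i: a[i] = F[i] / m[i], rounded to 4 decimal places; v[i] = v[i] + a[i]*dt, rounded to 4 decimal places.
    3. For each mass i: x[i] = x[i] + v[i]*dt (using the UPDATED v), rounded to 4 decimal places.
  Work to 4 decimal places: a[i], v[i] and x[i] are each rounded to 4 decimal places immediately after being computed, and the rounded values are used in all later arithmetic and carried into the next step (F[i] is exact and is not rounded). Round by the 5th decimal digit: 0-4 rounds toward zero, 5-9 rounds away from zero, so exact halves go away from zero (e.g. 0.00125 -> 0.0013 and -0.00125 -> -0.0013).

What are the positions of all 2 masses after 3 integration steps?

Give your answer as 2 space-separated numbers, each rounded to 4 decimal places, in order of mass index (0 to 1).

Answer: 5.4582 13.6539

Derivation:
Step 0: x=[5.0000 14.0000] v=[0.0000 0.0000]
Step 1: x=[5.0800 13.9400] v=[0.8000 -0.6000]
Step 2: x=[5.2356 13.8228] v=[1.5560 -1.1720]
Step 3: x=[5.4582 13.6539] v=[2.2263 -1.6894]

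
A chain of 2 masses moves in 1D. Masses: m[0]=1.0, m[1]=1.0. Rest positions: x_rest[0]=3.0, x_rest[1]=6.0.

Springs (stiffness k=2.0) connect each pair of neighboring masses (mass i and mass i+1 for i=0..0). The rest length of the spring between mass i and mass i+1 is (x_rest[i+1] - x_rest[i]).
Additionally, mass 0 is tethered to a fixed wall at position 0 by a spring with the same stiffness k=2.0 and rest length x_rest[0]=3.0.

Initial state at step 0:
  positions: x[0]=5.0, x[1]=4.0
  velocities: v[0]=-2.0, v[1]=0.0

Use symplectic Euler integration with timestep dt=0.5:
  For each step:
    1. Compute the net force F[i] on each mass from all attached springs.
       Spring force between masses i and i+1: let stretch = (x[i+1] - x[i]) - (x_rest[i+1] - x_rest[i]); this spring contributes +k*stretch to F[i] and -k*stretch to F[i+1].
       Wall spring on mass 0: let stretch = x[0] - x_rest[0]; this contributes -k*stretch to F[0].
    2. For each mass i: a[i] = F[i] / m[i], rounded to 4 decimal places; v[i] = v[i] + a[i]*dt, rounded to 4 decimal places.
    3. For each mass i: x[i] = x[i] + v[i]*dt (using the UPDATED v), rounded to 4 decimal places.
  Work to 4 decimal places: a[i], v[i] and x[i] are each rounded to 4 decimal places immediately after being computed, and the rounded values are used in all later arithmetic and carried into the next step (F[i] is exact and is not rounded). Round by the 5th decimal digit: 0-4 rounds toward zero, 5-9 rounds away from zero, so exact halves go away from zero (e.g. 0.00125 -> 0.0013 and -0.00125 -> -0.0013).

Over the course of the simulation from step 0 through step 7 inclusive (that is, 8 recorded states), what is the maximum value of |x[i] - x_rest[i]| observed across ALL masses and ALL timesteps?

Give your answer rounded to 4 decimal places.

Step 0: x=[5.0000 4.0000] v=[-2.0000 0.0000]
Step 1: x=[1.0000 6.0000] v=[-8.0000 4.0000]
Step 2: x=[-1.0000 7.0000] v=[-4.0000 2.0000]
Step 3: x=[1.5000 5.5000] v=[5.0000 -3.0000]
Step 4: x=[5.2500 3.5000] v=[7.5000 -4.0000]
Step 5: x=[5.5000 3.8750] v=[0.5000 0.7500]
Step 6: x=[2.1875 6.5625] v=[-6.6250 5.3750]
Step 7: x=[-0.0313 8.5625] v=[-4.4375 4.0000]
Max displacement = 4.0000

Answer: 4.0000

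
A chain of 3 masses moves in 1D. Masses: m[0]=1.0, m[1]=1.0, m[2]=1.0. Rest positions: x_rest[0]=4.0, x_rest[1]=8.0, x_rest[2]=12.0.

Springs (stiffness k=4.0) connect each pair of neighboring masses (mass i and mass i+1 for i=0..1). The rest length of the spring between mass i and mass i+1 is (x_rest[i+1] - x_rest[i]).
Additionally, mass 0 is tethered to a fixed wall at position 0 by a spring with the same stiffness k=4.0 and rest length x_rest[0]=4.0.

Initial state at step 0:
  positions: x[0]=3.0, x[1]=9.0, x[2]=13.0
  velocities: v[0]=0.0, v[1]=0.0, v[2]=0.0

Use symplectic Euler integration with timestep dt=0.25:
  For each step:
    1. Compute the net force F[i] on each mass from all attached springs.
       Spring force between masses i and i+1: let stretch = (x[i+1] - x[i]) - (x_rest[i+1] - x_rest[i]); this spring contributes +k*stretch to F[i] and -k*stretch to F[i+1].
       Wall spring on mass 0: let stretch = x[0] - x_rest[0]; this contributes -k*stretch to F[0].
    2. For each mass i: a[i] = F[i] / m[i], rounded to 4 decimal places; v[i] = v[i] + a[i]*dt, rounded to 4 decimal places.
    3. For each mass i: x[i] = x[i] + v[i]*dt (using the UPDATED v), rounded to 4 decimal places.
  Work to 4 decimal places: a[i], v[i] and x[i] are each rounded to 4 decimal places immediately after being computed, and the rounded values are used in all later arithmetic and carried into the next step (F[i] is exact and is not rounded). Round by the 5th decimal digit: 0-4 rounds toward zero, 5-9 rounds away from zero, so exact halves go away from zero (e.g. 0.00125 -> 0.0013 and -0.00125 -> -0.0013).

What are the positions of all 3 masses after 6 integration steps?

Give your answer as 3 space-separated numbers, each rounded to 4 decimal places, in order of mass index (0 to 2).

Answer: 3.8245 9.0721 11.3838

Derivation:
Step 0: x=[3.0000 9.0000 13.0000] v=[0.0000 0.0000 0.0000]
Step 1: x=[3.7500 8.5000 13.0000] v=[3.0000 -2.0000 0.0000]
Step 2: x=[4.7500 7.9375 12.8750] v=[4.0000 -2.2500 -0.5000]
Step 3: x=[5.3594 7.8125 12.5156] v=[2.4375 -0.5000 -1.4375]
Step 4: x=[5.2422 8.2500 11.9805] v=[-0.4688 1.7500 -2.1406]
Step 5: x=[4.5664 8.8682 11.5127] v=[-2.7032 2.4727 -1.8711]
Step 6: x=[3.8245 9.0721 11.3838] v=[-2.9678 0.8154 -0.5156]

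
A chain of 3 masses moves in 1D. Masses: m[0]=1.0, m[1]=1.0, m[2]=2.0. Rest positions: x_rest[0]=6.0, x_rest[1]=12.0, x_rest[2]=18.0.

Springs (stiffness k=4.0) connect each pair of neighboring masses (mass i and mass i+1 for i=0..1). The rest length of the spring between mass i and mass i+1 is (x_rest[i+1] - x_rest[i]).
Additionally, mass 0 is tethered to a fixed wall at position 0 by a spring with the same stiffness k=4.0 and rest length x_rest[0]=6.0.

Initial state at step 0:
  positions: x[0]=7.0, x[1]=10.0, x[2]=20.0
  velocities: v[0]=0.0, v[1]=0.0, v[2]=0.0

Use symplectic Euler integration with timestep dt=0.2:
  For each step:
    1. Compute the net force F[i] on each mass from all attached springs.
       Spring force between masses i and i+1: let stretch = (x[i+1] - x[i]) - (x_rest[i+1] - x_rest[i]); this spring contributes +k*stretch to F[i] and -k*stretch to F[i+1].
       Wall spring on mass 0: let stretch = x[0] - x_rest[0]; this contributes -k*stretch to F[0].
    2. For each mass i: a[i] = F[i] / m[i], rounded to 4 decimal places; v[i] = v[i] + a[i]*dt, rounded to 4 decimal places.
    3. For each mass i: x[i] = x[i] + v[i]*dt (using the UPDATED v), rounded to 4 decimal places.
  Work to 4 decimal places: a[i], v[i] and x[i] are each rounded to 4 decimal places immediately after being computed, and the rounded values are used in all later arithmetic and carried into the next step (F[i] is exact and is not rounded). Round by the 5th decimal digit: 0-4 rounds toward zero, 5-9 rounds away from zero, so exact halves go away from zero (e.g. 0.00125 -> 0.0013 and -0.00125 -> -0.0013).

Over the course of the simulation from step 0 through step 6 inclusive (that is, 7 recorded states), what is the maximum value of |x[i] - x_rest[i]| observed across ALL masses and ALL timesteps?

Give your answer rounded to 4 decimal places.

Answer: 3.1072

Derivation:
Step 0: x=[7.0000 10.0000 20.0000] v=[0.0000 0.0000 0.0000]
Step 1: x=[6.3600 11.1200 19.6800] v=[-3.2000 5.6000 -1.6000]
Step 2: x=[5.4640 12.8480 19.1552] v=[-4.4800 8.6400 -2.6240]
Step 3: x=[4.8752 14.4037 18.6058] v=[-2.9440 7.7786 -2.7469]
Step 4: x=[5.0309 15.1072 18.2003] v=[0.7786 3.5175 -2.0277]
Step 5: x=[5.9939 14.6934 18.0273] v=[4.8149 -2.0691 -0.8649]
Step 6: x=[7.3898 13.4211 18.0676] v=[6.9794 -6.3616 0.2015]
Max displacement = 3.1072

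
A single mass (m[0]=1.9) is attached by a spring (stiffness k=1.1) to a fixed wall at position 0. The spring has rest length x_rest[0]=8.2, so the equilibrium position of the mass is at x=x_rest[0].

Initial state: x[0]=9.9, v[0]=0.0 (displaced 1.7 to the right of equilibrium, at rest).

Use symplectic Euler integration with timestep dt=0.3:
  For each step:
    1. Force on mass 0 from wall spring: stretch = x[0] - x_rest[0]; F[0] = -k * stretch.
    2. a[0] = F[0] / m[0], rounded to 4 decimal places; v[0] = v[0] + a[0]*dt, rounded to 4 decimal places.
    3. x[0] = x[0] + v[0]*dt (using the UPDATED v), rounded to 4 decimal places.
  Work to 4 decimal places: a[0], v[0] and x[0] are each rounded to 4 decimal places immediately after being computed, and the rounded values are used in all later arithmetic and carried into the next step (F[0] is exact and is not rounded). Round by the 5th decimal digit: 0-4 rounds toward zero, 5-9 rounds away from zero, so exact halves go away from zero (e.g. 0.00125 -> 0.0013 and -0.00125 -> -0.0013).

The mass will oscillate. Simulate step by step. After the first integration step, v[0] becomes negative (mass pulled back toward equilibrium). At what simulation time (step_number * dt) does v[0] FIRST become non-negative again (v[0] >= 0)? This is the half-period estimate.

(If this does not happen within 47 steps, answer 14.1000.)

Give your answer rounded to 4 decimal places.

Step 0: x=[9.9000] v=[0.0000]
Step 1: x=[9.8114] v=[-0.2953]
Step 2: x=[9.6388] v=[-0.5752]
Step 3: x=[9.3913] v=[-0.8251]
Step 4: x=[9.0817] v=[-1.0320]
Step 5: x=[8.7261] v=[-1.1852]
Step 6: x=[8.3431] v=[-1.2766]
Step 7: x=[7.9527] v=[-1.3014]
Step 8: x=[7.5752] v=[-1.2584]
Step 9: x=[7.2302] v=[-1.1499]
Step 10: x=[6.9358] v=[-0.9815]
Step 11: x=[6.7072] v=[-0.7619]
Step 12: x=[6.5564] v=[-0.5026]
Step 13: x=[6.4913] v=[-0.2171]
Step 14: x=[6.5152] v=[0.0797]
First v>=0 after going negative at step 14, time=4.2000

Answer: 4.2000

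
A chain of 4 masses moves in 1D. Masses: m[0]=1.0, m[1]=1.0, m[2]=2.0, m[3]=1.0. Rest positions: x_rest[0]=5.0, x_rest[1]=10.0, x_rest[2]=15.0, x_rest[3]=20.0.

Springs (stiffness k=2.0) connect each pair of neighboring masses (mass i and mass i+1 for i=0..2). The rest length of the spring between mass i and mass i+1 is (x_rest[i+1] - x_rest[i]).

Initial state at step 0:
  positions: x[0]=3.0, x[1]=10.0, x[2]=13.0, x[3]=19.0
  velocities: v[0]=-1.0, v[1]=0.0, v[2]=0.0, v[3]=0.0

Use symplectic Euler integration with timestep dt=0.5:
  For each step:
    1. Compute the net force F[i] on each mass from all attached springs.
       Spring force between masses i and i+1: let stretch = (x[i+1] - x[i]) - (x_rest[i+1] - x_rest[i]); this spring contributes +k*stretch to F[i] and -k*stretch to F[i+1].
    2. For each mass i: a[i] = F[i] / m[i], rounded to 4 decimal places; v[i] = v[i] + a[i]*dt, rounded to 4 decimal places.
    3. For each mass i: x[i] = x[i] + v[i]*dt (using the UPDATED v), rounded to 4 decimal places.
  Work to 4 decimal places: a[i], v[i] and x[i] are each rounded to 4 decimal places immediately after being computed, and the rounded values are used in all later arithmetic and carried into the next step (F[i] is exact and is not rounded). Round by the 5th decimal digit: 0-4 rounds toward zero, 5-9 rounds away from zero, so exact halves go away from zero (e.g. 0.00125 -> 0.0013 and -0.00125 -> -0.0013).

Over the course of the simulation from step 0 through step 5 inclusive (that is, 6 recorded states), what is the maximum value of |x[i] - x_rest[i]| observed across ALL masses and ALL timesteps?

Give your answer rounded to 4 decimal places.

Answer: 3.3750

Derivation:
Step 0: x=[3.0000 10.0000 13.0000 19.0000] v=[-1.0000 0.0000 0.0000 0.0000]
Step 1: x=[3.5000 8.0000 13.7500 18.5000] v=[1.0000 -4.0000 1.5000 -1.0000]
Step 2: x=[3.7500 6.6250 14.2500 18.1250] v=[0.5000 -2.7500 1.0000 -0.7500]
Step 3: x=[2.9375 7.6250 13.8125 18.3125] v=[-1.6250 2.0000 -0.8750 0.3750]
Step 4: x=[1.9688 9.3750 12.9531 18.7500] v=[-1.9375 3.5000 -1.7188 0.8750]
Step 5: x=[2.2032 9.2110 12.6484 18.7891] v=[0.4687 -0.3281 -0.6094 0.0781]
Max displacement = 3.3750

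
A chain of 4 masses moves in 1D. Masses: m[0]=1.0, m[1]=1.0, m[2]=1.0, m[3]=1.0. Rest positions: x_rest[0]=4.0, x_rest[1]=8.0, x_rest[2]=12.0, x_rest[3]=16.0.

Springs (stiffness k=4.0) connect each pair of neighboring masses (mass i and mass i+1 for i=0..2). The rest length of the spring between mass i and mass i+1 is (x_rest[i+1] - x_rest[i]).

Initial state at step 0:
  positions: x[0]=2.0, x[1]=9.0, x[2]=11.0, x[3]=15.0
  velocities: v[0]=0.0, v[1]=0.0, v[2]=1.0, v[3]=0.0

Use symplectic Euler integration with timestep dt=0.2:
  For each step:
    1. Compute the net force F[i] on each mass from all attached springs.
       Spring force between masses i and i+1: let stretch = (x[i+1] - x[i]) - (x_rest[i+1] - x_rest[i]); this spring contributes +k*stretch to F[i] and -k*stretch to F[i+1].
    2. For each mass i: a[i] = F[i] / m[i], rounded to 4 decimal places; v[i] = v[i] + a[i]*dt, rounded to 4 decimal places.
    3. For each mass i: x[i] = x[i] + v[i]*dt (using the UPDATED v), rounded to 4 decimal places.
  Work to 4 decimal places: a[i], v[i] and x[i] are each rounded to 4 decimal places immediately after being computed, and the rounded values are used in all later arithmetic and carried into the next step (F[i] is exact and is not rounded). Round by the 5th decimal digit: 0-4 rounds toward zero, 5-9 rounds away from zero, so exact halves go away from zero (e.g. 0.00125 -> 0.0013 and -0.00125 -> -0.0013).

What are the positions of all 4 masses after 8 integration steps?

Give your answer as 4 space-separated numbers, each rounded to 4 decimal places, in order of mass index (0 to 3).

Step 0: x=[2.0000 9.0000 11.0000 15.0000] v=[0.0000 0.0000 1.0000 0.0000]
Step 1: x=[2.4800 8.2000 11.5200 15.0000] v=[2.4000 -4.0000 2.6000 0.0000]
Step 2: x=[3.2352 7.0160 12.0656 15.0832] v=[3.7760 -5.9200 2.7280 0.4160]
Step 3: x=[3.9553 6.0350 12.2861 15.3236] v=[3.6006 -4.9050 1.1024 1.2019]
Step 4: x=[4.3682 5.7214 11.9924 15.7180] v=[2.0644 -1.5679 -1.4685 1.9719]
Step 5: x=[4.3576 6.1947 11.2914 16.1563] v=[-0.0530 2.3663 -3.5048 2.1914]
Step 6: x=[4.0009 7.1895 10.5534 16.4562] v=[-1.7833 4.9740 -3.6902 1.4995]
Step 7: x=[3.5144 8.2123 10.2216 16.4517] v=[-2.4324 5.1142 -1.6591 -0.0227]
Step 8: x=[3.1396 8.8050 10.5651 16.0903] v=[-1.8741 2.9633 1.7175 -1.8068]

Answer: 3.1396 8.8050 10.5651 16.0903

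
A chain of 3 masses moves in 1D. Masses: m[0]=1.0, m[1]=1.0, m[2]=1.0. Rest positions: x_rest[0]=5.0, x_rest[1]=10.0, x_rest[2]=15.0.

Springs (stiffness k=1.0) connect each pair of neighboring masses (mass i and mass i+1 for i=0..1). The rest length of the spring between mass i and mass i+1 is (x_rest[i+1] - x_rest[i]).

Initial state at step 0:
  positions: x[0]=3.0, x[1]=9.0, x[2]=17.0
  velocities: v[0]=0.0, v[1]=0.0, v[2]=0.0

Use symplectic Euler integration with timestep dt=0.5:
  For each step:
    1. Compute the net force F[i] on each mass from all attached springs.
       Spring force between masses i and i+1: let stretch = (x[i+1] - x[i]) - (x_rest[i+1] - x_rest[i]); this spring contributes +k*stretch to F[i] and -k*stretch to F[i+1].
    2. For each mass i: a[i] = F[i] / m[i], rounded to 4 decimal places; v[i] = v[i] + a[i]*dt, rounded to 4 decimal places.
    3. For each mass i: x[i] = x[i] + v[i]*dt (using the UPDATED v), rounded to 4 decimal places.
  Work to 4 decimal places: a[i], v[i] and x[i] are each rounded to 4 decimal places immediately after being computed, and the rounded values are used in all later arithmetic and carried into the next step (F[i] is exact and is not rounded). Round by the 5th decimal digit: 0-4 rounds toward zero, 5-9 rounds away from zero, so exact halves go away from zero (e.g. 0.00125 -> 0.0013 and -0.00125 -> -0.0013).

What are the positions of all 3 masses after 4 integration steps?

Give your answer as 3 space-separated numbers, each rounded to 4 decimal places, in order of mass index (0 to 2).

Answer: 5.7697 10.1329 13.0976

Derivation:
Step 0: x=[3.0000 9.0000 17.0000] v=[0.0000 0.0000 0.0000]
Step 1: x=[3.2500 9.5000 16.2500] v=[0.5000 1.0000 -1.5000]
Step 2: x=[3.8125 10.1250 15.0625] v=[1.1250 1.2500 -2.3750]
Step 3: x=[4.7032 10.4063 13.8906] v=[1.7813 0.5625 -2.3438]
Step 4: x=[5.7697 10.1329 13.0976] v=[2.1329 -0.5469 -1.5860]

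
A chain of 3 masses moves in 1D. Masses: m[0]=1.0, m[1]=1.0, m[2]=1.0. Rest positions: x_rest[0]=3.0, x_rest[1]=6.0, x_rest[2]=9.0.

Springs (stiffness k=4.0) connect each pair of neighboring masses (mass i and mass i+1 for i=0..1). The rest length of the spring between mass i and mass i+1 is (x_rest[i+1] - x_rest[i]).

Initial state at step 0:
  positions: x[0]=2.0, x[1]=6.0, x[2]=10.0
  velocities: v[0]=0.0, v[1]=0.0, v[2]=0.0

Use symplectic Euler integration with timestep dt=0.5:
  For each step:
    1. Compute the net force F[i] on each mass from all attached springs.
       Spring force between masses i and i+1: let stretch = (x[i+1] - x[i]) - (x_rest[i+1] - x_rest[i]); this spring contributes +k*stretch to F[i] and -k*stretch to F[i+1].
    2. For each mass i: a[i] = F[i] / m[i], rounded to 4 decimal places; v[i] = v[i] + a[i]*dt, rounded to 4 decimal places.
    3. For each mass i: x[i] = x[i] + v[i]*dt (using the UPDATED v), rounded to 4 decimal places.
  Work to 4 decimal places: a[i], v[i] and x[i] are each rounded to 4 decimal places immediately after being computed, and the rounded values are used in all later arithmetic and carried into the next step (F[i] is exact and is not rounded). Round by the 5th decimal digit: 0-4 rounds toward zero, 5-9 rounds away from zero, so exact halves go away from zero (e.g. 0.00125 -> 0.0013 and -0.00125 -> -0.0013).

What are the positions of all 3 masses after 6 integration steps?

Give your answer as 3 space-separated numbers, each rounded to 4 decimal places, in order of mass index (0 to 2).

Step 0: x=[2.0000 6.0000 10.0000] v=[0.0000 0.0000 0.0000]
Step 1: x=[3.0000 6.0000 9.0000] v=[2.0000 0.0000 -2.0000]
Step 2: x=[4.0000 6.0000 8.0000] v=[2.0000 0.0000 -2.0000]
Step 3: x=[4.0000 6.0000 8.0000] v=[0.0000 0.0000 0.0000]
Step 4: x=[3.0000 6.0000 9.0000] v=[-2.0000 0.0000 2.0000]
Step 5: x=[2.0000 6.0000 10.0000] v=[-2.0000 0.0000 2.0000]
Step 6: x=[2.0000 6.0000 10.0000] v=[0.0000 0.0000 0.0000]

Answer: 2.0000 6.0000 10.0000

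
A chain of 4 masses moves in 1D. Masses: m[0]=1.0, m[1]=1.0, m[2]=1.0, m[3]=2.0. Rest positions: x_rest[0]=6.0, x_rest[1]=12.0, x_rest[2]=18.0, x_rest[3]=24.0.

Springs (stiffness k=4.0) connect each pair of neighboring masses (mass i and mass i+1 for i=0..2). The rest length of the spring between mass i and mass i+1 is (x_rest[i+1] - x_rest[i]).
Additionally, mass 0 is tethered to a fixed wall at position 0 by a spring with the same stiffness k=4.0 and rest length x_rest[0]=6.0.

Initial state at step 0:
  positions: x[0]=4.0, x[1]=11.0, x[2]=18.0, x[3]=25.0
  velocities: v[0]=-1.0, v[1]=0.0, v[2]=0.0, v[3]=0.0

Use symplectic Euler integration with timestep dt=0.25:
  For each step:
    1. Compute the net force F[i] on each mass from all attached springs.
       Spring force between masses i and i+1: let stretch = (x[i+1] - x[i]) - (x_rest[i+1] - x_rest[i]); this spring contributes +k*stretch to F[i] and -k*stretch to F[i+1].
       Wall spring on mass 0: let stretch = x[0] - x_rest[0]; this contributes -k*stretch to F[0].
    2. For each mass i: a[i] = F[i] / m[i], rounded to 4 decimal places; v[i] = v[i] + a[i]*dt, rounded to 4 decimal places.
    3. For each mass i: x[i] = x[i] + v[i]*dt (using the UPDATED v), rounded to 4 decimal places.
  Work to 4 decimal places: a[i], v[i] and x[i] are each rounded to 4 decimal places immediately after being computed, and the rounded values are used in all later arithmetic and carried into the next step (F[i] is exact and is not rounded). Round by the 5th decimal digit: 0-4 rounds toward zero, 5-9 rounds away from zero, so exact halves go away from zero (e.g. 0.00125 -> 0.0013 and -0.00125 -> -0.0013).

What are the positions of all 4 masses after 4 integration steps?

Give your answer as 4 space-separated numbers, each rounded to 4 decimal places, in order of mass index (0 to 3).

Step 0: x=[4.0000 11.0000 18.0000 25.0000] v=[-1.0000 0.0000 0.0000 0.0000]
Step 1: x=[4.5000 11.0000 18.0000 24.8750] v=[2.0000 0.0000 0.0000 -0.5000]
Step 2: x=[5.5000 11.1250 17.9688 24.6406] v=[4.0000 0.5000 -0.1250 -0.9375]
Step 3: x=[6.5313 11.5547 17.8946 24.3223] v=[4.1250 1.7188 -0.2970 -1.2734]
Step 4: x=[7.1856 12.3135 17.8423 23.9505] v=[2.6171 3.0353 -0.2092 -1.4873]

Answer: 7.1856 12.3135 17.8423 23.9505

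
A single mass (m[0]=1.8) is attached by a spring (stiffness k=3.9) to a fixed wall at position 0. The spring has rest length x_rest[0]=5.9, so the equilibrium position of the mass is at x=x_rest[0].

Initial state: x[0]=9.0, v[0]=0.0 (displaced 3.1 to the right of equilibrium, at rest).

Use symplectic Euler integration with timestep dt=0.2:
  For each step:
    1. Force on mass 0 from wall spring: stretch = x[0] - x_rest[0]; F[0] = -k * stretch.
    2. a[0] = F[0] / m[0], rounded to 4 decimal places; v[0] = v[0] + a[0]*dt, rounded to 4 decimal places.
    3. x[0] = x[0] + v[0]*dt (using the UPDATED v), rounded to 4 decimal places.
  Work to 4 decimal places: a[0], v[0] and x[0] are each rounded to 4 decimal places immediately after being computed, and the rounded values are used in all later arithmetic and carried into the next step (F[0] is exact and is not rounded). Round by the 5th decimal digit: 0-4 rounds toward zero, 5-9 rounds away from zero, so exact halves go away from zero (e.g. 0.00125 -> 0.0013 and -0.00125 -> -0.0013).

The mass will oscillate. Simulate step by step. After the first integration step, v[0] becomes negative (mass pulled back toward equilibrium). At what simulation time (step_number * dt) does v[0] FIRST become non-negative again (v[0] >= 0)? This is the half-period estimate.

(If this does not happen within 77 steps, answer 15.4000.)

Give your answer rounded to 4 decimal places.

Answer: 2.2000

Derivation:
Step 0: x=[9.0000] v=[0.0000]
Step 1: x=[8.7313] v=[-1.3433]
Step 2: x=[8.2173] v=[-2.5702]
Step 3: x=[7.5024] v=[-3.5744]
Step 4: x=[6.6486] v=[-4.2688]
Step 5: x=[5.7300] v=[-4.5932]
Step 6: x=[4.8261] v=[-4.5195]
Step 7: x=[4.0153] v=[-4.0541]
Step 8: x=[3.3678] v=[-3.2374]
Step 9: x=[2.9398] v=[-2.1401]
Step 10: x=[2.7683] v=[-0.8573]
Step 11: x=[2.8683] v=[0.4998]
First v>=0 after going negative at step 11, time=2.2000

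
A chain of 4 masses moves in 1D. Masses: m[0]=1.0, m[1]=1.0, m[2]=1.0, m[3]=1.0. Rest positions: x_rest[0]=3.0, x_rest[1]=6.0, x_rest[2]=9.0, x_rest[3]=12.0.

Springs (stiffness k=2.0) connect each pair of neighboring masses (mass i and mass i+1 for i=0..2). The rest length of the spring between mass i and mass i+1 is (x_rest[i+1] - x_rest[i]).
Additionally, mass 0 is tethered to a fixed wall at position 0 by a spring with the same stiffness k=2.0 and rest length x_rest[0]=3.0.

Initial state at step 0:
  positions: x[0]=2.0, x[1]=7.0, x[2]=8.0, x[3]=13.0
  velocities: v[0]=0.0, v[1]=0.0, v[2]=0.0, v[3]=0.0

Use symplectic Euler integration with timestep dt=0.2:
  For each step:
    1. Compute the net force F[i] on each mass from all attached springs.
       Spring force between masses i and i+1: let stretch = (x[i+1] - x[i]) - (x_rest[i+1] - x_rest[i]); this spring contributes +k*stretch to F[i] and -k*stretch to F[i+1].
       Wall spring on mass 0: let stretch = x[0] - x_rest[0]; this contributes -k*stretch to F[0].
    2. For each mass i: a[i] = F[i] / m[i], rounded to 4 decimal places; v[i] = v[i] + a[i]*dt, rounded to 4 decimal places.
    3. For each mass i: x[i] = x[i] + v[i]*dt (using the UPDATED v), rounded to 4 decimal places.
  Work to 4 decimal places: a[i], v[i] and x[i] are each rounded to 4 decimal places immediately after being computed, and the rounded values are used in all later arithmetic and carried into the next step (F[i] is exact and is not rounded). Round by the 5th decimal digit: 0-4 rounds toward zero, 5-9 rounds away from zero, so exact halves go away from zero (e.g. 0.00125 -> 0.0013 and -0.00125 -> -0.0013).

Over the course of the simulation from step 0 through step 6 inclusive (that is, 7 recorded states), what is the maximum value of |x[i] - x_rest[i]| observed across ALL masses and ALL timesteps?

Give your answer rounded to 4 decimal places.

Step 0: x=[2.0000 7.0000 8.0000 13.0000] v=[0.0000 0.0000 0.0000 0.0000]
Step 1: x=[2.2400 6.6800 8.3200 12.8400] v=[1.2000 -1.6000 1.6000 -0.8000]
Step 2: x=[2.6560 6.1360 8.8704 12.5584] v=[2.0800 -2.7200 2.7520 -1.4080]
Step 3: x=[3.1379 5.5324 9.4971 12.2218] v=[2.4096 -3.0182 3.1334 -1.6832]
Step 4: x=[3.5603 5.0544 10.0246 11.9072] v=[2.1122 -2.3901 2.6374 -1.5731]
Step 5: x=[3.8174 4.8545 10.3051 11.6820] v=[1.2857 -0.9997 1.4024 -1.1261]
Step 6: x=[3.8521 5.0076 10.2597 11.5866] v=[0.1736 0.7657 -0.2271 -0.4769]
Max displacement = 1.3051

Answer: 1.3051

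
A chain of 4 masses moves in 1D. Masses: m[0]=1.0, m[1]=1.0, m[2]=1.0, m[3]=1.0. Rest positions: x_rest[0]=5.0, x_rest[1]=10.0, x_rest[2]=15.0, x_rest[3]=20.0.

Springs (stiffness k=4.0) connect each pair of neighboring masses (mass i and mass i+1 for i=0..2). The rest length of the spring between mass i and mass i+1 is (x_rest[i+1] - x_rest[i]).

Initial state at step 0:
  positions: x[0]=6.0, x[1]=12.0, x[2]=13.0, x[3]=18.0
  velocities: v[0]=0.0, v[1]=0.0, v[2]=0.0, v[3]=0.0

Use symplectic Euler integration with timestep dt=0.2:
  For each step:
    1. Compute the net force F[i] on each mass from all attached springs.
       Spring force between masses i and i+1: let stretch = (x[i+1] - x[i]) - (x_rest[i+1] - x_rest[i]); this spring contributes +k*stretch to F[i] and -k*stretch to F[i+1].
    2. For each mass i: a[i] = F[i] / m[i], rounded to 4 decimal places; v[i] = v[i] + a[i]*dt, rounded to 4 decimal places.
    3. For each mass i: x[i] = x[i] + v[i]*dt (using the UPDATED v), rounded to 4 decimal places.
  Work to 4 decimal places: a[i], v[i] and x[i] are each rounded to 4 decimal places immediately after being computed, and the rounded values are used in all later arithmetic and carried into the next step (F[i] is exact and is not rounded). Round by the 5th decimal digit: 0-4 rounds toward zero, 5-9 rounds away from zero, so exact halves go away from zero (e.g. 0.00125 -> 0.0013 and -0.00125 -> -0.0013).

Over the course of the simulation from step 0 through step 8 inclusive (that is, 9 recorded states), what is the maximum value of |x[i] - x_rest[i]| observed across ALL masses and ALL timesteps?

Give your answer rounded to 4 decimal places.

Step 0: x=[6.0000 12.0000 13.0000 18.0000] v=[0.0000 0.0000 0.0000 0.0000]
Step 1: x=[6.1600 11.2000 13.6400 18.0000] v=[0.8000 -4.0000 3.2000 0.0000]
Step 2: x=[6.3264 9.9840 14.5872 18.1024] v=[0.8320 -6.0800 4.7360 0.5120]
Step 3: x=[6.2780 8.9193 15.3603 18.4424] v=[-0.2419 -5.3235 3.8656 1.6998]
Step 4: x=[5.8522 8.4626 15.5960 19.0892] v=[-2.1289 -2.2837 1.1785 3.2341]
Step 5: x=[5.0441 8.7295 15.2493 19.9771] v=[-4.0406 1.3347 -1.7337 4.4395]
Step 6: x=[4.0256 9.4499 14.6158 20.9086] v=[-5.0923 3.6022 -3.1673 4.6573]
Step 7: x=[3.0750 10.1290 14.1626 21.6332] v=[-4.7529 3.3955 -2.2658 3.6231]
Step 8: x=[2.4531 10.3248 14.2594 21.9625] v=[-3.1097 0.9792 0.4838 1.6466]
Max displacement = 2.5469

Answer: 2.5469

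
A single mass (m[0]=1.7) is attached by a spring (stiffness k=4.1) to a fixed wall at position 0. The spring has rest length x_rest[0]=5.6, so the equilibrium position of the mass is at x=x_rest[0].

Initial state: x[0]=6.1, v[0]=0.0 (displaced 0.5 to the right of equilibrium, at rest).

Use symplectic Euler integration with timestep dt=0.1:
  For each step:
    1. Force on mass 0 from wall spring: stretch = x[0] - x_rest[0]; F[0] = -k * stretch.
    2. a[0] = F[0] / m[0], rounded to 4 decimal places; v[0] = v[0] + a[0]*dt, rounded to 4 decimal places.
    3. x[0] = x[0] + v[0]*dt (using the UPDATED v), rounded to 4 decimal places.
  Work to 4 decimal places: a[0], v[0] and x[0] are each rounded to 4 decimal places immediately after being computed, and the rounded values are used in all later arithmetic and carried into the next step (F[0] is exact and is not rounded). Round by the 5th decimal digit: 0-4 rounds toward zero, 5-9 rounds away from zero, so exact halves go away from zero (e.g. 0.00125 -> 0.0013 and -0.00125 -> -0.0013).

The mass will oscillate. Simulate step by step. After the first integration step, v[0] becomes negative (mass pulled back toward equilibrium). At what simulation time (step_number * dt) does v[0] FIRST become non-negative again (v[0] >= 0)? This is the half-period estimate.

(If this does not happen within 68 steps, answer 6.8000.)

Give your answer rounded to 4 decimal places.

Step 0: x=[6.1000] v=[0.0000]
Step 1: x=[6.0879] v=[-0.1206]
Step 2: x=[6.0641] v=[-0.2383]
Step 3: x=[6.0291] v=[-0.3502]
Step 4: x=[5.9837] v=[-0.4537]
Step 5: x=[5.9291] v=[-0.5462]
Step 6: x=[5.8665] v=[-0.6256]
Step 7: x=[5.7975] v=[-0.6899]
Step 8: x=[5.7238] v=[-0.7375]
Step 9: x=[5.6471] v=[-0.7674]
Step 10: x=[5.5692] v=[-0.7788]
Step 11: x=[5.4921] v=[-0.7714]
Step 12: x=[5.4176] v=[-0.7454]
Step 13: x=[5.3475] v=[-0.7014]
Step 14: x=[5.2835] v=[-0.6405]
Step 15: x=[5.2271] v=[-0.5642]
Step 16: x=[5.1797] v=[-0.4743]
Step 17: x=[5.1424] v=[-0.3729]
Step 18: x=[5.1162] v=[-0.2625]
Step 19: x=[5.1016] v=[-0.1458]
Step 20: x=[5.0990] v=[-0.0256]
Step 21: x=[5.1085] v=[0.0952]
First v>=0 after going negative at step 21, time=2.1000

Answer: 2.1000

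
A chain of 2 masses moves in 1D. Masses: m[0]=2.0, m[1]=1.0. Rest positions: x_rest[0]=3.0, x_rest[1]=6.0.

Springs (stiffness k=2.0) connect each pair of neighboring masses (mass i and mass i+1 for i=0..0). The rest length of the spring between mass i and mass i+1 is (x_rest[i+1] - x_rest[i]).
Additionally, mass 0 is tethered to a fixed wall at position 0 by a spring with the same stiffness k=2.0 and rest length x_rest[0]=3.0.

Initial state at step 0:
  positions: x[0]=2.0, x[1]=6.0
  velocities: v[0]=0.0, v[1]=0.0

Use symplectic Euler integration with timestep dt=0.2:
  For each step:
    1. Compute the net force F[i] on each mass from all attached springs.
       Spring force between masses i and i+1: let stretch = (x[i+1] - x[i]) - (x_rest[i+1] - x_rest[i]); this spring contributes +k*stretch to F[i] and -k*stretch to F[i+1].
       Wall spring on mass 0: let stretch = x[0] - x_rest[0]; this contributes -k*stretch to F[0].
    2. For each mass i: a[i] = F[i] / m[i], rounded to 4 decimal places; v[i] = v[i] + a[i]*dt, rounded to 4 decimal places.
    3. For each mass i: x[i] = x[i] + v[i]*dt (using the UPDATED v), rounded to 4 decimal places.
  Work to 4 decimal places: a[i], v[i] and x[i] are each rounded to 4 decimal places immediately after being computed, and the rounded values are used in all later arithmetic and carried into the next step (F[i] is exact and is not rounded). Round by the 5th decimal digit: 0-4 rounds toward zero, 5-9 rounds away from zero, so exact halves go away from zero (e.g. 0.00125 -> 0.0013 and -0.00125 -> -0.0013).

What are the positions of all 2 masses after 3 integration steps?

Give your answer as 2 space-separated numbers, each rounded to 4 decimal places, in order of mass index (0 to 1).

Step 0: x=[2.0000 6.0000] v=[0.0000 0.0000]
Step 1: x=[2.0800 5.9200] v=[0.4000 -0.4000]
Step 2: x=[2.2304 5.7728] v=[0.7520 -0.7360]
Step 3: x=[2.4333 5.5822] v=[1.0144 -0.9530]

Answer: 2.4333 5.5822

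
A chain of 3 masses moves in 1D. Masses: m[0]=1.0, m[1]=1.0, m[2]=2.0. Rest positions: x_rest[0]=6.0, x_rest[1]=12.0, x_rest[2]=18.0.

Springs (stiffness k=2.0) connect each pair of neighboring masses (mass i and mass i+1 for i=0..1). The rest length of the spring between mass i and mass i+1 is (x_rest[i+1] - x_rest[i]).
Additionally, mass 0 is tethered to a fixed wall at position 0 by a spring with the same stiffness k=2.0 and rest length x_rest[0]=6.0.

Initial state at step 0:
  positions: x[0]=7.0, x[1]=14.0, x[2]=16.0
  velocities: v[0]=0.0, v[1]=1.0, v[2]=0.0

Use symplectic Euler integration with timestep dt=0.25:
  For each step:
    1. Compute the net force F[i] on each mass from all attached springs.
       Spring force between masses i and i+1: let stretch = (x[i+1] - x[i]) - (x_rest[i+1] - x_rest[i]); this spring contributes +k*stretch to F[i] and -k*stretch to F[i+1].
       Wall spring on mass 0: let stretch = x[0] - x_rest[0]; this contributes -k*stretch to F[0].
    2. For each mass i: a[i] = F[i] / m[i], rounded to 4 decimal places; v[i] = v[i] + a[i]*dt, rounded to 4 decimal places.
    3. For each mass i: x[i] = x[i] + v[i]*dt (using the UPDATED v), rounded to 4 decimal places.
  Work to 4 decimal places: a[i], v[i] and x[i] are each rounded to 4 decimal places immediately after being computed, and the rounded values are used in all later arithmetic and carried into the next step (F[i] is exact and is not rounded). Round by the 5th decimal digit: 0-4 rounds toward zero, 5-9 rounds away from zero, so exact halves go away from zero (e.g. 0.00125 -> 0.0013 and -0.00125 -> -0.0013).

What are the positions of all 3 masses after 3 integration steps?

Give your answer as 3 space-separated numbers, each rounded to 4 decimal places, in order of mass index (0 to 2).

Answer: 6.7617 11.6455 17.2994

Derivation:
Step 0: x=[7.0000 14.0000 16.0000] v=[0.0000 1.0000 0.0000]
Step 1: x=[7.0000 13.6250 16.2500] v=[0.0000 -1.5000 1.0000]
Step 2: x=[6.9531 12.7500 16.7110] v=[-0.1875 -3.5000 1.8438]
Step 3: x=[6.7617 11.6455 17.2994] v=[-0.7656 -4.4180 2.3536]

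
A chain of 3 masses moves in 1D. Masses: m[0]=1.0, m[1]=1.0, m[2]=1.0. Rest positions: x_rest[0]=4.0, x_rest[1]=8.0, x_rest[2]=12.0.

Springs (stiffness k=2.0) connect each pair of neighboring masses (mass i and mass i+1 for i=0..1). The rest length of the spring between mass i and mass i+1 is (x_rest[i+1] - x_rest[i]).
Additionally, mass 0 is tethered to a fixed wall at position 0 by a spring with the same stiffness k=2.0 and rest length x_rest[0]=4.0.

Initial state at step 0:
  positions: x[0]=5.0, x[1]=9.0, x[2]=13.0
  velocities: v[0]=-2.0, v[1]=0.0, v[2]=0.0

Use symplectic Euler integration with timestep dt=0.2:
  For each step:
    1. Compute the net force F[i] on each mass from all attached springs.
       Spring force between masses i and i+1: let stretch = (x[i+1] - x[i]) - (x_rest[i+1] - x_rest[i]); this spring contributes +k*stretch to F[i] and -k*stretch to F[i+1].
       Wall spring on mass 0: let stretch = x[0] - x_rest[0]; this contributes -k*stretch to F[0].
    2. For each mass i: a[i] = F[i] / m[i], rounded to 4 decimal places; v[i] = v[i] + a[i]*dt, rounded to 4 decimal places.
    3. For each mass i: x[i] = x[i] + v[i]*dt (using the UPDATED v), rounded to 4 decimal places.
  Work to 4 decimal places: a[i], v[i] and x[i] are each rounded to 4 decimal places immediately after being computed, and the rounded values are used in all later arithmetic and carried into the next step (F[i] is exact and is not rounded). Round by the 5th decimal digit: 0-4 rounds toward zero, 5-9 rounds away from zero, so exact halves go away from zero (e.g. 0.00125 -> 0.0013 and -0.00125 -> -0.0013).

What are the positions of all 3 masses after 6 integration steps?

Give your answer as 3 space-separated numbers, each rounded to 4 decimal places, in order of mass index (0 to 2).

Step 0: x=[5.0000 9.0000 13.0000] v=[-2.0000 0.0000 0.0000]
Step 1: x=[4.5200 9.0000 13.0000] v=[-2.4000 0.0000 0.0000]
Step 2: x=[4.0368 8.9616 13.0000] v=[-2.4160 -0.1920 0.0000]
Step 3: x=[3.6246 8.8523 12.9969] v=[-2.0608 -0.5466 -0.0154]
Step 4: x=[3.3407 8.6563 12.9823] v=[-1.4196 -0.9798 -0.0732]
Step 5: x=[3.2148 8.3812 12.9416] v=[-0.6296 -1.3756 -0.2036]
Step 6: x=[3.2450 8.0576 12.8560] v=[0.1510 -1.6180 -0.4278]

Answer: 3.2450 8.0576 12.8560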